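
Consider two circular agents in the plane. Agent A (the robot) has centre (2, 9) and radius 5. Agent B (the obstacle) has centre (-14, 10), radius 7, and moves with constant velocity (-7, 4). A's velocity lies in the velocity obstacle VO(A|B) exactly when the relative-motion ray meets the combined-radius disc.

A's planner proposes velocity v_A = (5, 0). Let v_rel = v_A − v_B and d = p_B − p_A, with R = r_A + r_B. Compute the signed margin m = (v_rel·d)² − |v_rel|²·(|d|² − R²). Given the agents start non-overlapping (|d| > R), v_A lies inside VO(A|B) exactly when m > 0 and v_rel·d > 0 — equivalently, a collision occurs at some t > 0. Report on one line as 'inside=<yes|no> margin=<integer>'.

d = (-16, 1),  |d|² = 257;  R = 5+7 = 12,  c = 257−12² = 113
v_rel = (12, -4),  |v_rel|² = 160;  v_rel·d = (12)·(-16) + (-4)·(1) = -196
160·t² + 392·t + 113 = 0  ⇒  m = (-196)² − 160·113 = 20336
m = 20336 > 0,  v_rel·d = -196 < 0  ⇒  outside

inside=no margin=20336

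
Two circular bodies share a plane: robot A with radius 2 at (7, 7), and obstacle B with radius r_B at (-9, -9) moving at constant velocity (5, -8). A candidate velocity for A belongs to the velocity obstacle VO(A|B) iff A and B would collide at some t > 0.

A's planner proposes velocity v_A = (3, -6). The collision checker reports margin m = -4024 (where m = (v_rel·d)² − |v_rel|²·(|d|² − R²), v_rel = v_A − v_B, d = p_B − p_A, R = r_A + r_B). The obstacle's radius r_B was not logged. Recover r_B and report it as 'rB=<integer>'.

m = -4024
d = (-16, -16);  v_rel = (-2, 2),  |v_rel|² = 8
v_rel×d = (-2)·(-16) − (2)·(-16) = 64
since m = R²·8 − 64²:  R² = (4096 + -4024) / 8 = 9
R = √9 = 3  ⇒  r_B = 3 − 2 = 1

rB=1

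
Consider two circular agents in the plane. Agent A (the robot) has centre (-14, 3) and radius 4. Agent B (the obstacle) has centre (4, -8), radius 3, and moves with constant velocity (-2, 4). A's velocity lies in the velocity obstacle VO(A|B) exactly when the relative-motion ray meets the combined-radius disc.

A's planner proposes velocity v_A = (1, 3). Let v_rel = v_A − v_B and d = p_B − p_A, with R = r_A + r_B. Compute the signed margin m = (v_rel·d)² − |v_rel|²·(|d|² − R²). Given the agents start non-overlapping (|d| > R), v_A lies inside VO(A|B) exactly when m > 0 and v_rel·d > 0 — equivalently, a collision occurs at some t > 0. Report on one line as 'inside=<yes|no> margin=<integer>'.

d = (18, -11),  |d|² = 445;  R = 4+3 = 7,  c = 445−7² = 396
v_rel = (3, -1),  |v_rel|² = 10;  v_rel·d = (3)·(18) + (-1)·(-11) = 65
10·t² − 130·t + 396 = 0  ⇒  m = 65² − 10·396 = 265
m = 265 > 0,  v_rel·d = 65 > 0  ⇒  inside

inside=yes margin=265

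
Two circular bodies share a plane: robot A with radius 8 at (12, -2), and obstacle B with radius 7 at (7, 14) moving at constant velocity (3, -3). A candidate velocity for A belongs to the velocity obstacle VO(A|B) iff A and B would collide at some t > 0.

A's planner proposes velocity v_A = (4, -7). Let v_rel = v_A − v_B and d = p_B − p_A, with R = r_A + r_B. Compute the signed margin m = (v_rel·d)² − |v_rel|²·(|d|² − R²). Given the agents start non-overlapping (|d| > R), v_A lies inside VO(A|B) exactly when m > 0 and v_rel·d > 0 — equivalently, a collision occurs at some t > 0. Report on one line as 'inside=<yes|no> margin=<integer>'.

d = (-5, 16),  |d|² = 281;  R = 8+7 = 15,  c = 281−15² = 56
v_rel = (1, -4),  |v_rel|² = 17;  v_rel·d = (1)·(-5) + (-4)·(16) = -69
17·t² + 138·t + 56 = 0  ⇒  m = (-69)² − 17·56 = 3809
m = 3809 > 0,  v_rel·d = -69 < 0  ⇒  outside

inside=no margin=3809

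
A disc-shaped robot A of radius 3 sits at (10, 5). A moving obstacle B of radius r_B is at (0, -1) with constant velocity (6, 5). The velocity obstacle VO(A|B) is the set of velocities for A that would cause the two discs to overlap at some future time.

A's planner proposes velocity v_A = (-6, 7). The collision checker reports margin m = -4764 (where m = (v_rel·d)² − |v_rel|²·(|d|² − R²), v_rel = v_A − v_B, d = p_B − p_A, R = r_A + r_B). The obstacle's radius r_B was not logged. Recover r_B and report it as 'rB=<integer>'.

m = -4764
d = (-10, -6);  v_rel = (-12, 2),  |v_rel|² = 148
v_rel×d = (-12)·(-6) − (2)·(-10) = 92
since m = R²·148 − 92²:  R² = (8464 + -4764) / 148 = 25
R = √25 = 5  ⇒  r_B = 5 − 3 = 2

rB=2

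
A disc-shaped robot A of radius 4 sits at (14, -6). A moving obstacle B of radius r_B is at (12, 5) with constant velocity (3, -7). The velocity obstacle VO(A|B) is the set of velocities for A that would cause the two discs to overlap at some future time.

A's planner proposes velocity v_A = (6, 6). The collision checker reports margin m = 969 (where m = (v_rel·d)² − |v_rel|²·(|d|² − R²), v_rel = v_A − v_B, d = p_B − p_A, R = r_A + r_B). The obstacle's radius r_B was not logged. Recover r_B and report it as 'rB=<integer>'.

m = 969
d = (-2, 11);  v_rel = (3, 13),  |v_rel|² = 178
v_rel×d = (3)·(11) − (13)·(-2) = 59
since m = R²·178 − 59²:  R² = (3481 + 969) / 178 = 25
R = √25 = 5  ⇒  r_B = 5 − 4 = 1

rB=1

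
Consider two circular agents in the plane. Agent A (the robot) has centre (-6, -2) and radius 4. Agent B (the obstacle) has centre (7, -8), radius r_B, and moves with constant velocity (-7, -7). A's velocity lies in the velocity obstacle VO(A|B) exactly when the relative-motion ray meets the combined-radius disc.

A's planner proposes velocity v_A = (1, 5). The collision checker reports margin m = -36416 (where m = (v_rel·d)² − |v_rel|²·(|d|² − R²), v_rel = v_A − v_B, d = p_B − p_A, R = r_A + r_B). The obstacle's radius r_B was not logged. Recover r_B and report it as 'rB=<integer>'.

m = -36416
d = (13, -6);  v_rel = (8, 12),  |v_rel|² = 208
v_rel×d = (8)·(-6) − (12)·(13) = -204
since m = R²·208 − (-204)²:  R² = (41616 + -36416) / 208 = 25
R = √25 = 5  ⇒  r_B = 5 − 4 = 1

rB=1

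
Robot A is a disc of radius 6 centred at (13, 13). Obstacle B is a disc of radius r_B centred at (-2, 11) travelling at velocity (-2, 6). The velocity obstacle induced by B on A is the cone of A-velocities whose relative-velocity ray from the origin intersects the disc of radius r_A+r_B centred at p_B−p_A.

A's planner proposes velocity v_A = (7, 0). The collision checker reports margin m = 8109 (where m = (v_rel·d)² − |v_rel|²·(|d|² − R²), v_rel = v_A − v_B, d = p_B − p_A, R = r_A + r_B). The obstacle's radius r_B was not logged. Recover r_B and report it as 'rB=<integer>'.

m = 8109
d = (-15, -2);  v_rel = (9, -6),  |v_rel|² = 117
v_rel×d = (9)·(-2) − (-6)·(-15) = -108
since m = R²·117 − (-108)²:  R² = (11664 + 8109) / 117 = 169
R = √169 = 13  ⇒  r_B = 13 − 6 = 7

rB=7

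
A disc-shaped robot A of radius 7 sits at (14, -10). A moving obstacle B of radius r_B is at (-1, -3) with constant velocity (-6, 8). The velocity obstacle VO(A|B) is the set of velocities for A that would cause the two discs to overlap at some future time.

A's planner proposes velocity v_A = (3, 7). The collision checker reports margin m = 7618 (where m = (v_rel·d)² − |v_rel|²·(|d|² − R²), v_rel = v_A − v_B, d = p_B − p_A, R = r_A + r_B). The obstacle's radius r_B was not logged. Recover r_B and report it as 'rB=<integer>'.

m = 7618
d = (-15, 7);  v_rel = (9, -1),  |v_rel|² = 82
v_rel×d = (9)·(7) − (-1)·(-15) = 48
since m = R²·82 − 48²:  R² = (2304 + 7618) / 82 = 121
R = √121 = 11  ⇒  r_B = 11 − 7 = 4

rB=4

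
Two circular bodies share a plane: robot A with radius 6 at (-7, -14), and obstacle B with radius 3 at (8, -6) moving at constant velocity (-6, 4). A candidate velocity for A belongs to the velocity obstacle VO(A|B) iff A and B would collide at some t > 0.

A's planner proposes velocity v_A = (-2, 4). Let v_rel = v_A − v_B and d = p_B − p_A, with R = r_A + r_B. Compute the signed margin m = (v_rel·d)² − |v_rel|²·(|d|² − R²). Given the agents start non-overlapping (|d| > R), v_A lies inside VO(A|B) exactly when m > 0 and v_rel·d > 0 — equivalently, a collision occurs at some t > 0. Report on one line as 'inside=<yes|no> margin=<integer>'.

d = (15, 8),  |d|² = 289;  R = 6+3 = 9,  c = 289−9² = 208
v_rel = (4, 0),  |v_rel|² = 16;  v_rel·d = (4)·(15) + (0)·(8) = 60
16·t² − 120·t + 208 = 0  ⇒  m = 60² − 16·208 = 272
m = 272 > 0,  v_rel·d = 60 > 0  ⇒  inside

inside=yes margin=272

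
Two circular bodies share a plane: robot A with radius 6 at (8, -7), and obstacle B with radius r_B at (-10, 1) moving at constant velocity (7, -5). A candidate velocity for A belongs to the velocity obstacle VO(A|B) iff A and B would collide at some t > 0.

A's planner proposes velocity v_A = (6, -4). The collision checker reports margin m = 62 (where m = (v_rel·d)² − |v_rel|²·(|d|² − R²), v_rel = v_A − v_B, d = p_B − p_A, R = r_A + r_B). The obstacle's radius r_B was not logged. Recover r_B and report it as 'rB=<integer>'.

m = 62
d = (-18, 8);  v_rel = (-1, 1),  |v_rel|² = 2
v_rel×d = (-1)·(8) − (1)·(-18) = 10
since m = R²·2 − 10²:  R² = (100 + 62) / 2 = 81
R = √81 = 9  ⇒  r_B = 9 − 6 = 3

rB=3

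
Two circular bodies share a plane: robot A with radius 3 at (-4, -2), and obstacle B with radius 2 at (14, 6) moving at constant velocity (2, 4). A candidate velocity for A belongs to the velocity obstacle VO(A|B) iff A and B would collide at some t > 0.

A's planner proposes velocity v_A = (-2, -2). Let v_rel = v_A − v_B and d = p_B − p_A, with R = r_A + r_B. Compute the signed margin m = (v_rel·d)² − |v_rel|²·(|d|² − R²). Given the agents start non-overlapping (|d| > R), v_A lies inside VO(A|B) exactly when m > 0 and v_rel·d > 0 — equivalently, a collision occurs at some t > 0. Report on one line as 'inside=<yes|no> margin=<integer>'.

d = (18, 8),  |d|² = 388;  R = 3+2 = 5,  c = 388−5² = 363
v_rel = (-4, -6),  |v_rel|² = 52;  v_rel·d = (-4)·(18) + (-6)·(8) = -120
52·t² + 240·t + 363 = 0  ⇒  m = (-120)² − 52·363 = -4476
m = -4476 < 0,  v_rel·d = -120 < 0  ⇒  outside

inside=no margin=-4476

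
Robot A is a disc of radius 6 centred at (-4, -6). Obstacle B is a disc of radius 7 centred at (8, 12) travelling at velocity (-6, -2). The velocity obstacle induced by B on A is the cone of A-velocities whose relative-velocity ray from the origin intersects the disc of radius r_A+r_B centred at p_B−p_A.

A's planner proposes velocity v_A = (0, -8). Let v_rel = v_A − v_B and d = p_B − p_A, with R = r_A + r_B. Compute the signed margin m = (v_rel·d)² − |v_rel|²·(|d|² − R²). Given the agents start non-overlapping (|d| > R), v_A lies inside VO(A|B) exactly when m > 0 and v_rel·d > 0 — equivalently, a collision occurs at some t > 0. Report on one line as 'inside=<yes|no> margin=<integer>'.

d = (12, 18),  |d|² = 468;  R = 6+7 = 13,  c = 468−13² = 299
v_rel = (6, -6),  |v_rel|² = 72;  v_rel·d = (6)·(12) + (-6)·(18) = -36
72·t² + 72·t + 299 = 0  ⇒  m = (-36)² − 72·299 = -20232
m = -20232 < 0,  v_rel·d = -36 < 0  ⇒  outside

inside=no margin=-20232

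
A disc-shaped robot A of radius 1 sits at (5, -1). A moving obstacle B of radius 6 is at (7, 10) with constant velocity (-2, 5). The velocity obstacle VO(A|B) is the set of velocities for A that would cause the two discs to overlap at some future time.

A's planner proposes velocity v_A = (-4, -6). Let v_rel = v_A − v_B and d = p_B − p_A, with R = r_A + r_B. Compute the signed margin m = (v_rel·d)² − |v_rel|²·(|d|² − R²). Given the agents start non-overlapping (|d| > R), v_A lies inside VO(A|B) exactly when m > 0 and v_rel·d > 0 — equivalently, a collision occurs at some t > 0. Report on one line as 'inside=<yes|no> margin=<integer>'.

d = (2, 11),  |d|² = 125;  R = 1+6 = 7,  c = 125−7² = 76
v_rel = (-2, -11),  |v_rel|² = 125;  v_rel·d = (-2)·(2) + (-11)·(11) = -125
125·t² + 250·t + 76 = 0  ⇒  m = (-125)² − 125·76 = 6125
m = 6125 > 0,  v_rel·d = -125 < 0  ⇒  outside

inside=no margin=6125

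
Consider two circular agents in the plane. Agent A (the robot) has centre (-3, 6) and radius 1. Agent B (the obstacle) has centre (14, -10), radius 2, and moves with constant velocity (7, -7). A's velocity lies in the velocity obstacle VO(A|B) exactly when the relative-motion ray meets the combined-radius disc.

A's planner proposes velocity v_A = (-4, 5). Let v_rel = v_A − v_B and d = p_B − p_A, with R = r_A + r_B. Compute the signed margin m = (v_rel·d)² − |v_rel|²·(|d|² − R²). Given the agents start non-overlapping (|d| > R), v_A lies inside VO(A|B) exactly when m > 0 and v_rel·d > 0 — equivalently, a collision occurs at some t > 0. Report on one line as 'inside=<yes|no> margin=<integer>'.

d = (17, -16),  |d|² = 545;  R = 1+2 = 3,  c = 545−3² = 536
v_rel = (-11, 12),  |v_rel|² = 265;  v_rel·d = (-11)·(17) + (12)·(-16) = -379
265·t² + 758·t + 536 = 0  ⇒  m = (-379)² − 265·536 = 1601
m = 1601 > 0,  v_rel·d = -379 < 0  ⇒  outside

inside=no margin=1601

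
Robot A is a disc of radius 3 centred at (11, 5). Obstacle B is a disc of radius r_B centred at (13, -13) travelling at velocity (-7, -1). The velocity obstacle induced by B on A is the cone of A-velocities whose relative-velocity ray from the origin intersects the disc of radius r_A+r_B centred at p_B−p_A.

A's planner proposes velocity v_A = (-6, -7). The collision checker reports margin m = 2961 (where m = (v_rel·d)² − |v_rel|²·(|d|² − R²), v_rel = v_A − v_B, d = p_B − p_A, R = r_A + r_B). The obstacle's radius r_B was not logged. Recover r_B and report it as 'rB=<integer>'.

m = 2961
d = (2, -18);  v_rel = (1, -6),  |v_rel|² = 37
v_rel×d = (1)·(-18) − (-6)·(2) = -6
since m = R²·37 − (-6)²:  R² = (36 + 2961) / 37 = 81
R = √81 = 9  ⇒  r_B = 9 − 3 = 6

rB=6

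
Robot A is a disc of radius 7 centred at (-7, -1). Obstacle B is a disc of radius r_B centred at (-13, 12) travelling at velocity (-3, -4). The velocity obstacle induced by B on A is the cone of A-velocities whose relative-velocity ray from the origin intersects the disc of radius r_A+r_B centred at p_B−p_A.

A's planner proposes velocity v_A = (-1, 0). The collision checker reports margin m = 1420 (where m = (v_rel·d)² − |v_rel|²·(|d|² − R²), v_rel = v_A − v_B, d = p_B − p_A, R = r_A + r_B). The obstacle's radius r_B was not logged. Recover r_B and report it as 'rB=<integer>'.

m = 1420
d = (-6, 13);  v_rel = (2, 4),  |v_rel|² = 20
v_rel×d = (2)·(13) − (4)·(-6) = 50
since m = R²·20 − 50²:  R² = (2500 + 1420) / 20 = 196
R = √196 = 14  ⇒  r_B = 14 − 7 = 7

rB=7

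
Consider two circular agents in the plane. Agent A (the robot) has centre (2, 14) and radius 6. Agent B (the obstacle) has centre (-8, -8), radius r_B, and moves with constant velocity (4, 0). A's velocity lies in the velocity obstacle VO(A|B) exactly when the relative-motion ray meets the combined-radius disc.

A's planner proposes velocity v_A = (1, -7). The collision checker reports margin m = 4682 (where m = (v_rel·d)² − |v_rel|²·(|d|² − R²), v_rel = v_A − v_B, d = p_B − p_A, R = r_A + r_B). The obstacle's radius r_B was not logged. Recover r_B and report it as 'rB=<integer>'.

m = 4682
d = (-10, -22);  v_rel = (-3, -7),  |v_rel|² = 58
v_rel×d = (-3)·(-22) − (-7)·(-10) = -4
since m = R²·58 − (-4)²:  R² = (16 + 4682) / 58 = 81
R = √81 = 9  ⇒  r_B = 9 − 6 = 3

rB=3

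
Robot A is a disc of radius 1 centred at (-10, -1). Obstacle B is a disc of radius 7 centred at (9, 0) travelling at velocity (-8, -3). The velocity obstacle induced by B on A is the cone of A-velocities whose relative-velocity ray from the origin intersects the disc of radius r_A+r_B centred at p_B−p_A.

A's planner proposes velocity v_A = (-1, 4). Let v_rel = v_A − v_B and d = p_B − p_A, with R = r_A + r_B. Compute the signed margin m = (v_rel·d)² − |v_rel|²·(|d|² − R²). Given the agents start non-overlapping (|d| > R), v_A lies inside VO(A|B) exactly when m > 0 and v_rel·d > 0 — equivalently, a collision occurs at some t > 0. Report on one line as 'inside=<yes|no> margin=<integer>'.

d = (19, 1),  |d|² = 362;  R = 1+7 = 8,  c = 362−8² = 298
v_rel = (7, 7),  |v_rel|² = 98;  v_rel·d = (7)·(19) + (7)·(1) = 140
98·t² − 280·t + 298 = 0  ⇒  m = 140² − 98·298 = -9604
m = -9604 < 0,  v_rel·d = 140 > 0  ⇒  outside

inside=no margin=-9604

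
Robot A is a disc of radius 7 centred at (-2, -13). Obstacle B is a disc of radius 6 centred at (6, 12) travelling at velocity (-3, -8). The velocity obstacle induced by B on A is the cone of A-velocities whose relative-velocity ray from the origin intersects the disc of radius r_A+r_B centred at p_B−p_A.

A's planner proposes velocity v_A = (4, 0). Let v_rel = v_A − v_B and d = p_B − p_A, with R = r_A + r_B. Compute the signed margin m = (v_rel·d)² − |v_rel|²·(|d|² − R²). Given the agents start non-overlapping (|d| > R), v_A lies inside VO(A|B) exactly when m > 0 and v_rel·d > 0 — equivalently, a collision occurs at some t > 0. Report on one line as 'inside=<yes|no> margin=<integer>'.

d = (8, 25),  |d|² = 689;  R = 7+6 = 13,  c = 689−13² = 520
v_rel = (7, 8),  |v_rel|² = 113;  v_rel·d = (7)·(8) + (8)·(25) = 256
113·t² − 512·t + 520 = 0  ⇒  m = 256² − 113·520 = 6776
m = 6776 > 0,  v_rel·d = 256 > 0  ⇒  inside

inside=yes margin=6776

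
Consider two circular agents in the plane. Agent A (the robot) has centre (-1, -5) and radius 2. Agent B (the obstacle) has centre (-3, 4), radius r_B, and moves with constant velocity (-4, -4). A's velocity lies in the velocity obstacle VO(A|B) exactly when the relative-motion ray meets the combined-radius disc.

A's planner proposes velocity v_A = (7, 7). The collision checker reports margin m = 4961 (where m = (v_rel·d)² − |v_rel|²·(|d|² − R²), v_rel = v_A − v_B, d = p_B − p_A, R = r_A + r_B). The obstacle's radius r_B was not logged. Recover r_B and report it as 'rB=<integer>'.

m = 4961
d = (-2, 9);  v_rel = (11, 11),  |v_rel|² = 242
v_rel×d = (11)·(9) − (11)·(-2) = 121
since m = R²·242 − 121²:  R² = (14641 + 4961) / 242 = 81
R = √81 = 9  ⇒  r_B = 9 − 2 = 7

rB=7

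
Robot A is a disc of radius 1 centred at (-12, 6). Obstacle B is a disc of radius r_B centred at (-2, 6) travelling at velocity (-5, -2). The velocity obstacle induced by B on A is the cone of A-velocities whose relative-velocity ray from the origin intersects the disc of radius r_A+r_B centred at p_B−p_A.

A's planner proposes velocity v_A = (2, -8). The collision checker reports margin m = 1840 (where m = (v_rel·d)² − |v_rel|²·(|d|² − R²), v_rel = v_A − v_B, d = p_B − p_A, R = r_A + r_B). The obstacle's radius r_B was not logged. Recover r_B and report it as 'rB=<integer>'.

m = 1840
d = (10, 0);  v_rel = (7, -6),  |v_rel|² = 85
v_rel×d = (7)·(0) − (-6)·(10) = 60
since m = R²·85 − 60²:  R² = (3600 + 1840) / 85 = 64
R = √64 = 8  ⇒  r_B = 8 − 1 = 7

rB=7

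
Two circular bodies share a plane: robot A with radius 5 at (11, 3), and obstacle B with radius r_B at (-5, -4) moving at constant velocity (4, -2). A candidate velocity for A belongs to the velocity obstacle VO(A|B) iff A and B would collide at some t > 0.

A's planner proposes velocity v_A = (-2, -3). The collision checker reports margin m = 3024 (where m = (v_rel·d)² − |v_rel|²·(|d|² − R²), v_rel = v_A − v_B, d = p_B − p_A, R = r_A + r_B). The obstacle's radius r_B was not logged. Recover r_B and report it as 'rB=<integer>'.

m = 3024
d = (-16, -7);  v_rel = (-6, -1),  |v_rel|² = 37
v_rel×d = (-6)·(-7) − (-1)·(-16) = 26
since m = R²·37 − 26²:  R² = (676 + 3024) / 37 = 100
R = √100 = 10  ⇒  r_B = 10 − 5 = 5

rB=5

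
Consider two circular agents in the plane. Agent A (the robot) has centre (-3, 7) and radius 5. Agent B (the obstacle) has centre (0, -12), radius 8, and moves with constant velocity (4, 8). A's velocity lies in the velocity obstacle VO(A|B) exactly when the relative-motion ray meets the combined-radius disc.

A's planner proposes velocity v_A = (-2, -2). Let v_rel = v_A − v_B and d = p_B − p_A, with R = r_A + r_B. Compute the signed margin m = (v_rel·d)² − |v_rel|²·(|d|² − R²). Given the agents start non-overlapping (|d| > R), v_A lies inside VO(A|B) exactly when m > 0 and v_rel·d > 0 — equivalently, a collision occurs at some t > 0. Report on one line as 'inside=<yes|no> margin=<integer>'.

d = (3, -19),  |d|² = 370;  R = 5+8 = 13,  c = 370−13² = 201
v_rel = (-6, -10),  |v_rel|² = 136;  v_rel·d = (-6)·(3) + (-10)·(-19) = 172
136·t² − 344·t + 201 = 0  ⇒  m = 172² − 136·201 = 2248
m = 2248 > 0,  v_rel·d = 172 > 0  ⇒  inside

inside=yes margin=2248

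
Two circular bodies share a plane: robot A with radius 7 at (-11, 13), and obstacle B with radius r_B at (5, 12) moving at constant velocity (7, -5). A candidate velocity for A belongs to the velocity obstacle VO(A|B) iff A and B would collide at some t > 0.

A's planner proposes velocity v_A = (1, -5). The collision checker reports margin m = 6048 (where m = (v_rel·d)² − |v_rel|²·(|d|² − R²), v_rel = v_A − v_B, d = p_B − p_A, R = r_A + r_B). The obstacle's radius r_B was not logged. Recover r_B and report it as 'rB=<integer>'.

m = 6048
d = (16, -1);  v_rel = (-6, 0),  |v_rel|² = 36
v_rel×d = (-6)·(-1) − (0)·(16) = 6
since m = R²·36 − 6²:  R² = (36 + 6048) / 36 = 169
R = √169 = 13  ⇒  r_B = 13 − 7 = 6

rB=6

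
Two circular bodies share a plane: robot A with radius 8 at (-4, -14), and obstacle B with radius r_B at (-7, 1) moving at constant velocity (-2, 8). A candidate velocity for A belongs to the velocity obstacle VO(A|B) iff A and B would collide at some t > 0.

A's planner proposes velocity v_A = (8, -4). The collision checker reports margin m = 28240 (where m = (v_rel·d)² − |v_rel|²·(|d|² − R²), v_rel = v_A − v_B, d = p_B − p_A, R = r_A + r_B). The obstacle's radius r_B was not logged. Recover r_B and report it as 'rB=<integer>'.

m = 28240
d = (-3, 15);  v_rel = (10, -12),  |v_rel|² = 244
v_rel×d = (10)·(15) − (-12)·(-3) = 114
since m = R²·244 − 114²:  R² = (12996 + 28240) / 244 = 169
R = √169 = 13  ⇒  r_B = 13 − 8 = 5

rB=5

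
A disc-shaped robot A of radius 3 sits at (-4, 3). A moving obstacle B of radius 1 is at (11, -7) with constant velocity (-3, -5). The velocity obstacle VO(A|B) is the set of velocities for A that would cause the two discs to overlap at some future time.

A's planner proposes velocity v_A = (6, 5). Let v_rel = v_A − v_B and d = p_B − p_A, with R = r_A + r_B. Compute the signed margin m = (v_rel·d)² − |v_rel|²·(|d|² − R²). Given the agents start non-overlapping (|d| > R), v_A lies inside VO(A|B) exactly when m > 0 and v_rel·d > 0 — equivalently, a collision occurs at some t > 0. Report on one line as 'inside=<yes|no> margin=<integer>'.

d = (15, -10),  |d|² = 325;  R = 3+1 = 4,  c = 325−4² = 309
v_rel = (9, 10),  |v_rel|² = 181;  v_rel·d = (9)·(15) + (10)·(-10) = 35
181·t² − 70·t + 309 = 0  ⇒  m = 35² − 181·309 = -54704
m = -54704 < 0,  v_rel·d = 35 > 0  ⇒  outside

inside=no margin=-54704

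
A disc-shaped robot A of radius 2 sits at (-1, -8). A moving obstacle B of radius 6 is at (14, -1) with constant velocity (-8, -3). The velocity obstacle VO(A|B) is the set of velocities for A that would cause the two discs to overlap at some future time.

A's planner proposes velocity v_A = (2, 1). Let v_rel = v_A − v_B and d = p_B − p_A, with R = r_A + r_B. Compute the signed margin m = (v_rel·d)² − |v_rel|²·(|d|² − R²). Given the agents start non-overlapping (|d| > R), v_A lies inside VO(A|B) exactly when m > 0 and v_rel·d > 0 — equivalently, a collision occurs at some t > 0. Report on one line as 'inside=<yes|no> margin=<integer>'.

d = (15, 7),  |d|² = 274;  R = 2+6 = 8,  c = 274−8² = 210
v_rel = (10, 4),  |v_rel|² = 116;  v_rel·d = (10)·(15) + (4)·(7) = 178
116·t² − 356·t + 210 = 0  ⇒  m = 178² − 116·210 = 7324
m = 7324 > 0,  v_rel·d = 178 > 0  ⇒  inside

inside=yes margin=7324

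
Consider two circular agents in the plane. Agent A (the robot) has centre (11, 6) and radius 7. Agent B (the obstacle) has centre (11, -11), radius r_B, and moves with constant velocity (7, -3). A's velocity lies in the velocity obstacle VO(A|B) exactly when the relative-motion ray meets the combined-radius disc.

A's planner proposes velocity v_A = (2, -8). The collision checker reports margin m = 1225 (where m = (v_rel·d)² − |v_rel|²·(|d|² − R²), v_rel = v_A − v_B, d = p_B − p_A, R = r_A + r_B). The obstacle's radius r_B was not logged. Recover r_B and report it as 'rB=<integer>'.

m = 1225
d = (0, -17);  v_rel = (-5, -5),  |v_rel|² = 50
v_rel×d = (-5)·(-17) − (-5)·(0) = 85
since m = R²·50 − 85²:  R² = (7225 + 1225) / 50 = 169
R = √169 = 13  ⇒  r_B = 13 − 7 = 6

rB=6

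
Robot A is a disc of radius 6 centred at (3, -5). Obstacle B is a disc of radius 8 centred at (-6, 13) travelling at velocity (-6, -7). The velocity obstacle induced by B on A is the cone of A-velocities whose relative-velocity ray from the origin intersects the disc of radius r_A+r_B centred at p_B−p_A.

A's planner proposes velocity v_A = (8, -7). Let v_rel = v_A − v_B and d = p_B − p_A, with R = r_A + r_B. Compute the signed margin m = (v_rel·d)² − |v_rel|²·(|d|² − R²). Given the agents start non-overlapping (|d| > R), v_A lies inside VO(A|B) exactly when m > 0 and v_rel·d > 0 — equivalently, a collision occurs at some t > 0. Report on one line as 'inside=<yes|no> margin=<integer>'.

d = (-9, 18),  |d|² = 405;  R = 6+8 = 14,  c = 405−14² = 209
v_rel = (14, 0),  |v_rel|² = 196;  v_rel·d = (14)·(-9) + (0)·(18) = -126
196·t² + 252·t + 209 = 0  ⇒  m = (-126)² − 196·209 = -25088
m = -25088 < 0,  v_rel·d = -126 < 0  ⇒  outside

inside=no margin=-25088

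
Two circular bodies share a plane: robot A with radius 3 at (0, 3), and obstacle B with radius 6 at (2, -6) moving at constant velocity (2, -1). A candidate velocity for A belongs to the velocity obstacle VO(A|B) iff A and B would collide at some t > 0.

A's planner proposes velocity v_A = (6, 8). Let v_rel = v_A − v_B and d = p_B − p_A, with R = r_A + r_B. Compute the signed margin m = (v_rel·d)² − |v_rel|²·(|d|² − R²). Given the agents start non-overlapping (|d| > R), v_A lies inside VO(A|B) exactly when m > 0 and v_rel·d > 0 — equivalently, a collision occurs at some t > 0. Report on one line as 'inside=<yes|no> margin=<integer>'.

d = (2, -9),  |d|² = 85;  R = 3+6 = 9,  c = 85−9² = 4
v_rel = (4, 9),  |v_rel|² = 97;  v_rel·d = (4)·(2) + (9)·(-9) = -73
97·t² + 146·t + 4 = 0  ⇒  m = (-73)² − 97·4 = 4941
m = 4941 > 0,  v_rel·d = -73 < 0  ⇒  outside

inside=no margin=4941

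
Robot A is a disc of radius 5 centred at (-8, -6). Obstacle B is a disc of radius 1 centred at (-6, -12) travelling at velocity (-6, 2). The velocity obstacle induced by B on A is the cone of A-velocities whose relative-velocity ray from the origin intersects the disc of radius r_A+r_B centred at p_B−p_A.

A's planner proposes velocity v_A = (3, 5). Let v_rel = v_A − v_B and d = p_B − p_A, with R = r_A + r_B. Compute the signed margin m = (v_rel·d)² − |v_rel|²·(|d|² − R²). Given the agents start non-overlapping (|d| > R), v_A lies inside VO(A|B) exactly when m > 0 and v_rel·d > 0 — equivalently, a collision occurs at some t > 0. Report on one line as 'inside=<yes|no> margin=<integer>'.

d = (2, -6),  |d|² = 40;  R = 5+1 = 6,  c = 40−6² = 4
v_rel = (9, 3),  |v_rel|² = 90;  v_rel·d = (9)·(2) + (3)·(-6) = 0
90·t² − 0·t + 4 = 0  ⇒  m = 0² − 90·4 = -360
m = -360 < 0,  v_rel·d = 0 = 0  ⇒  outside

inside=no margin=-360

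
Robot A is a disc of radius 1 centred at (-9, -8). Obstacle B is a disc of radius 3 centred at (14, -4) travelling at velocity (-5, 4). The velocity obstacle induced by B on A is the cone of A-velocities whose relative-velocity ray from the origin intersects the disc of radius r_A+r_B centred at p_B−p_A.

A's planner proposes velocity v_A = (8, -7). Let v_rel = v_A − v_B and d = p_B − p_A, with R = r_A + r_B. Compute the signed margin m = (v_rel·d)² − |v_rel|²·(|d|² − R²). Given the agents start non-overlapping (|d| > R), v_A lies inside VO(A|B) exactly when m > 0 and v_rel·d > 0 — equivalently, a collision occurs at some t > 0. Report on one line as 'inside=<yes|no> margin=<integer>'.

d = (23, 4),  |d|² = 545;  R = 1+3 = 4,  c = 545−4² = 529
v_rel = (13, -11),  |v_rel|² = 290;  v_rel·d = (13)·(23) + (-11)·(4) = 255
290·t² − 510·t + 529 = 0  ⇒  m = 255² − 290·529 = -88385
m = -88385 < 0,  v_rel·d = 255 > 0  ⇒  outside

inside=no margin=-88385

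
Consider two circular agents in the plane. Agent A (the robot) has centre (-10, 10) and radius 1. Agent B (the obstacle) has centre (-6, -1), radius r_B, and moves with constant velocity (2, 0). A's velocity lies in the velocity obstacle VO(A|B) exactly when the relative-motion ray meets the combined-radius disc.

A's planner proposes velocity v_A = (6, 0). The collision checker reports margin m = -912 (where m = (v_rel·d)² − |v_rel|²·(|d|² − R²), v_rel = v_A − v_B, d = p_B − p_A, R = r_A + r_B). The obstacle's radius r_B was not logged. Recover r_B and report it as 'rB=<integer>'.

m = -912
d = (4, -11);  v_rel = (4, 0),  |v_rel|² = 16
v_rel×d = (4)·(-11) − (0)·(4) = -44
since m = R²·16 − (-44)²:  R² = (1936 + -912) / 16 = 64
R = √64 = 8  ⇒  r_B = 8 − 1 = 7

rB=7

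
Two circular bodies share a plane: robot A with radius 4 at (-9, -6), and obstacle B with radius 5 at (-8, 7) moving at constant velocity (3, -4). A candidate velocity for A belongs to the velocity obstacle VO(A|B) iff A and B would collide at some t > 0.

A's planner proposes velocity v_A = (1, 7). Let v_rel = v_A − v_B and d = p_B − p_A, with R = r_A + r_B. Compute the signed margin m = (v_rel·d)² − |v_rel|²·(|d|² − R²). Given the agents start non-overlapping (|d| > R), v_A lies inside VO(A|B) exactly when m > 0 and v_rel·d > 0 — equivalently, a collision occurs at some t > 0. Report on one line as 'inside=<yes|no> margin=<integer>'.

d = (1, 13),  |d|² = 170;  R = 4+5 = 9,  c = 170−9² = 89
v_rel = (-2, 11),  |v_rel|² = 125;  v_rel·d = (-2)·(1) + (11)·(13) = 141
125·t² − 282·t + 89 = 0  ⇒  m = 141² − 125·89 = 8756
m = 8756 > 0,  v_rel·d = 141 > 0  ⇒  inside

inside=yes margin=8756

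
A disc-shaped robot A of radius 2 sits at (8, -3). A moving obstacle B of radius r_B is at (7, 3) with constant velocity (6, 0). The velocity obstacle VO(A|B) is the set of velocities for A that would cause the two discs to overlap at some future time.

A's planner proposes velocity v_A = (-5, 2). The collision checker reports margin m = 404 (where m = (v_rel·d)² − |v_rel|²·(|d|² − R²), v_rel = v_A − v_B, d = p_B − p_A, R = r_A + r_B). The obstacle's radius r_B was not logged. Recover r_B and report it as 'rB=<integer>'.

m = 404
d = (-1, 6);  v_rel = (-11, 2),  |v_rel|² = 125
v_rel×d = (-11)·(6) − (2)·(-1) = -64
since m = R²·125 − (-64)²:  R² = (4096 + 404) / 125 = 36
R = √36 = 6  ⇒  r_B = 6 − 2 = 4

rB=4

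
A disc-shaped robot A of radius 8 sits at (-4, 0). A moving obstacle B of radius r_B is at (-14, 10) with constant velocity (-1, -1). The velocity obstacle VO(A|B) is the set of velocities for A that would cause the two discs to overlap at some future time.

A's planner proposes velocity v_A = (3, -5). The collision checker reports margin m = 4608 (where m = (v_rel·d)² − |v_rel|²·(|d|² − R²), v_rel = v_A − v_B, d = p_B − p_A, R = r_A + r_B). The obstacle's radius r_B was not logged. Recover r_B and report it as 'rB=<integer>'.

m = 4608
d = (-10, 10);  v_rel = (4, -4),  |v_rel|² = 32
v_rel×d = (4)·(10) − (-4)·(-10) = 0
since m = R²·32 − 0²:  R² = (0 + 4608) / 32 = 144
R = √144 = 12  ⇒  r_B = 12 − 8 = 4

rB=4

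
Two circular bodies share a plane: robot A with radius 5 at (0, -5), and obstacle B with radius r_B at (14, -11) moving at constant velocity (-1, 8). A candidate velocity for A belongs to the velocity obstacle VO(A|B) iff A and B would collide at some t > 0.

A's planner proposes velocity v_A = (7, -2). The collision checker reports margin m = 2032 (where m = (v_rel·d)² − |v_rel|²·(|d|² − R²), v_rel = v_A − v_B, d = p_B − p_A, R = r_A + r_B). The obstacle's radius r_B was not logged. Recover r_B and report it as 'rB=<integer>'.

m = 2032
d = (14, -6);  v_rel = (8, -10),  |v_rel|² = 164
v_rel×d = (8)·(-6) − (-10)·(14) = 92
since m = R²·164 − 92²:  R² = (8464 + 2032) / 164 = 64
R = √64 = 8  ⇒  r_B = 8 − 5 = 3

rB=3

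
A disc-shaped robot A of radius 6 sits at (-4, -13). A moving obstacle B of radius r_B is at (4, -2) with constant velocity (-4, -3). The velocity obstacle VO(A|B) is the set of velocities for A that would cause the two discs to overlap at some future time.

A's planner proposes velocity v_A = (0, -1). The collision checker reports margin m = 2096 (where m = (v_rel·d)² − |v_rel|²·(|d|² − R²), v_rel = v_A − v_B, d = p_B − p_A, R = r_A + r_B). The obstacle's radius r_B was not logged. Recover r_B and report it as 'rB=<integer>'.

m = 2096
d = (8, 11);  v_rel = (4, 2),  |v_rel|² = 20
v_rel×d = (4)·(11) − (2)·(8) = 28
since m = R²·20 − 28²:  R² = (784 + 2096) / 20 = 144
R = √144 = 12  ⇒  r_B = 12 − 6 = 6

rB=6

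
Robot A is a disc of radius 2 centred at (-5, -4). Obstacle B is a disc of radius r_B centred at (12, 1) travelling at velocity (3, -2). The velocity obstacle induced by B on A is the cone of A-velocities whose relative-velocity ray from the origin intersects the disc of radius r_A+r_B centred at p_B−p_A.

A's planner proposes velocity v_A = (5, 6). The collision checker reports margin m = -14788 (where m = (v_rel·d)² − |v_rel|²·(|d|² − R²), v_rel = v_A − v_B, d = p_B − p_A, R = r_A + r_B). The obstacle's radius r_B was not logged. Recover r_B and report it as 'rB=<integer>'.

m = -14788
d = (17, 5);  v_rel = (2, 8),  |v_rel|² = 68
v_rel×d = (2)·(5) − (8)·(17) = -126
since m = R²·68 − (-126)²:  R² = (15876 + -14788) / 68 = 16
R = √16 = 4  ⇒  r_B = 4 − 2 = 2

rB=2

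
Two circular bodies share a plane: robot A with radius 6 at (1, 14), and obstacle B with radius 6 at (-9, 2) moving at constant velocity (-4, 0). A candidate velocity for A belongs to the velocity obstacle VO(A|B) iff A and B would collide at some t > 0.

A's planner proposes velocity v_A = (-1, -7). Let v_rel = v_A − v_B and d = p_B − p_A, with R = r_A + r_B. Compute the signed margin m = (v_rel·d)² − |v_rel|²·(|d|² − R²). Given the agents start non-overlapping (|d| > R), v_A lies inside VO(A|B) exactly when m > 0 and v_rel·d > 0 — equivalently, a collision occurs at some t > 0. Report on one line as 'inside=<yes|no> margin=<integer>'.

d = (-10, -12),  |d|² = 244;  R = 6+6 = 12,  c = 244−12² = 100
v_rel = (3, -7),  |v_rel|² = 58;  v_rel·d = (3)·(-10) + (-7)·(-12) = 54
58·t² − 108·t + 100 = 0  ⇒  m = 54² − 58·100 = -2884
m = -2884 < 0,  v_rel·d = 54 > 0  ⇒  outside

inside=no margin=-2884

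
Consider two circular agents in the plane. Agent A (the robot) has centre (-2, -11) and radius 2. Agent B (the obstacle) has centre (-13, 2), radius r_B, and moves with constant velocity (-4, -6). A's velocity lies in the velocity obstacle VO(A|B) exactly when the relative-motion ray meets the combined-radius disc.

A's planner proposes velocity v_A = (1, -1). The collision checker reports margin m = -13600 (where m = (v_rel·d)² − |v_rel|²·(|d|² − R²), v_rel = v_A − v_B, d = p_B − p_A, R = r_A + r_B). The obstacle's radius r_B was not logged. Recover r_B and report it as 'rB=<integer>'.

m = -13600
d = (-11, 13);  v_rel = (5, 5),  |v_rel|² = 50
v_rel×d = (5)·(13) − (5)·(-11) = 120
since m = R²·50 − 120²:  R² = (14400 + -13600) / 50 = 16
R = √16 = 4  ⇒  r_B = 4 − 2 = 2

rB=2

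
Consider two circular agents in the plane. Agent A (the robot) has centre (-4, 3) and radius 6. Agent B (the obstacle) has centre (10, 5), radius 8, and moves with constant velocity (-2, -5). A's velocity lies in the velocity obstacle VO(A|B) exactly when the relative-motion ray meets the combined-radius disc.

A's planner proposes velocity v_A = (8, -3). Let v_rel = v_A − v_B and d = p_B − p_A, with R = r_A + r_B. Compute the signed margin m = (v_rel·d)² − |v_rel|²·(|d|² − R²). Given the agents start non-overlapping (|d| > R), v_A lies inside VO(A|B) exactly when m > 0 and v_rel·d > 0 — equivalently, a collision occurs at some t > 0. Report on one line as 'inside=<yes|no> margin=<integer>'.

d = (14, 2),  |d|² = 200;  R = 6+8 = 14,  c = 200−14² = 4
v_rel = (10, 2),  |v_rel|² = 104;  v_rel·d = (10)·(14) + (2)·(2) = 144
104·t² − 288·t + 4 = 0  ⇒  m = 144² − 104·4 = 20320
m = 20320 > 0,  v_rel·d = 144 > 0  ⇒  inside

inside=yes margin=20320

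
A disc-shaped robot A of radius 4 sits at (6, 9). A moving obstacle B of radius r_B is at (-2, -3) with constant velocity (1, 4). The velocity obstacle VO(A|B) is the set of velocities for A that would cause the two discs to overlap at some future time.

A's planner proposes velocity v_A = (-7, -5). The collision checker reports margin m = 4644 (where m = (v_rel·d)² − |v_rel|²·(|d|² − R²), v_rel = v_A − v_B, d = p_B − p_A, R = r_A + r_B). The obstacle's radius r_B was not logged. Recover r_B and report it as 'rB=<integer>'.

m = 4644
d = (-8, -12);  v_rel = (-8, -9),  |v_rel|² = 145
v_rel×d = (-8)·(-12) − (-9)·(-8) = 24
since m = R²·145 − 24²:  R² = (576 + 4644) / 145 = 36
R = √36 = 6  ⇒  r_B = 6 − 4 = 2

rB=2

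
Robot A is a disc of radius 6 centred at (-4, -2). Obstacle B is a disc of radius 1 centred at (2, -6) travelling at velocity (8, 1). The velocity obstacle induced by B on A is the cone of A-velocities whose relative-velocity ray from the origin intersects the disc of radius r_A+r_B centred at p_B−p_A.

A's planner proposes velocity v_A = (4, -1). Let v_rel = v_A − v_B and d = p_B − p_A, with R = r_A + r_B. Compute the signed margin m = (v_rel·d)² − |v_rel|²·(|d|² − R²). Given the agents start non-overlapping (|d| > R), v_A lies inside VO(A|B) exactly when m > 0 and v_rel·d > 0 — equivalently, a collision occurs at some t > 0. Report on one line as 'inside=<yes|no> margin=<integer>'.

d = (6, -4),  |d|² = 52;  R = 6+1 = 7,  c = 52−7² = 3
v_rel = (-4, -2),  |v_rel|² = 20;  v_rel·d = (-4)·(6) + (-2)·(-4) = -16
20·t² + 32·t + 3 = 0  ⇒  m = (-16)² − 20·3 = 196
m = 196 > 0,  v_rel·d = -16 < 0  ⇒  outside

inside=no margin=196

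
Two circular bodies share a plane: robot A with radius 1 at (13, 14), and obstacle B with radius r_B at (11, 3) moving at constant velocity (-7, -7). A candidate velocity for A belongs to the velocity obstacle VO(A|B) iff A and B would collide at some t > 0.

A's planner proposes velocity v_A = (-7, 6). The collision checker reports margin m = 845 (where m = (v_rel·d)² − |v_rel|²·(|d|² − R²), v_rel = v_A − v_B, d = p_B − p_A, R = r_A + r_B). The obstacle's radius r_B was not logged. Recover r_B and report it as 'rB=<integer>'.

m = 845
d = (-2, -11);  v_rel = (0, 13),  |v_rel|² = 169
v_rel×d = (0)·(-11) − (13)·(-2) = 26
since m = R²·169 − 26²:  R² = (676 + 845) / 169 = 9
R = √9 = 3  ⇒  r_B = 3 − 1 = 2

rB=2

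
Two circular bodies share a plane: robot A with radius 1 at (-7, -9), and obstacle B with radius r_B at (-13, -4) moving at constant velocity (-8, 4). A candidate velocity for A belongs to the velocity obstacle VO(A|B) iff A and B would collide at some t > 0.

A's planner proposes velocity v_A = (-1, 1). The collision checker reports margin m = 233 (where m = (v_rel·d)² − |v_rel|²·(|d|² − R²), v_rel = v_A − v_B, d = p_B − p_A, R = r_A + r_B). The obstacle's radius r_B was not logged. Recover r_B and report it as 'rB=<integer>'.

m = 233
d = (-6, 5);  v_rel = (7, -3),  |v_rel|² = 58
v_rel×d = (7)·(5) − (-3)·(-6) = 17
since m = R²·58 − 17²:  R² = (289 + 233) / 58 = 9
R = √9 = 3  ⇒  r_B = 3 − 1 = 2

rB=2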